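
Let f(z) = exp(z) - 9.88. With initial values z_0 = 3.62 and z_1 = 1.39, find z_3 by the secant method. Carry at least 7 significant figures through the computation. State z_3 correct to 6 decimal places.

2.582874

f(z_0) = 27.457568, f(z_1) = -5.865150
z_2 = 1.390000 - (-5.865150)·(1.390000 - 3.620000)/(-5.865150 - (27.457568)) = 1.782504; f(z_2) = -3.935279
z_3 = 1.782504 - (-3.935279)·(1.782504 - 1.390000)/(-3.935279 - (-5.865150)) = 2.582874; f(z_3) = 3.355119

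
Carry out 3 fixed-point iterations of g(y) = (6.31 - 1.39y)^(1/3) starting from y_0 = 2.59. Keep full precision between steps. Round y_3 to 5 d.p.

y_1 = g(2.590000) = 1.394176
y_2 = g(1.394176) = 1.635171
y_3 = g(1.635171) = 1.592295

1.59230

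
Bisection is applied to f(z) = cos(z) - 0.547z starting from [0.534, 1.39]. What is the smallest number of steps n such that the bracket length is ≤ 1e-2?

Initial width b − a = 1.39 − 0.534 = 0.856000.
After n steps the width is (b−a)/2^n; need (b−a)/2^n ≤ 1e-2.
So n ≥ log₂(0.856000/1e-2) = log₂(85.6000) ≈ 6.4195.
Hence n = 7.

7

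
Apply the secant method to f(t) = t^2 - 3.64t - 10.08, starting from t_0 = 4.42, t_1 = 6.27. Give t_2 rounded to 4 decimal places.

5.3608

f(t_0) = -6.632400, f(t_1) = 6.410100
t_2 = 6.270000 - (6.410100)·(6.270000 - 4.420000)/(6.410100 - (-6.632400)) = 5.360766; f(t_2) = -0.855376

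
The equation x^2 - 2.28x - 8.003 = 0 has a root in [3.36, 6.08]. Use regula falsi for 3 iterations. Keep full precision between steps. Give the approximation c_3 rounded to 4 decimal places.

f(3.360000) = -4.374200, f(6.080000) = 15.101000
step 1: c = 3.970922, f(c) = -1.288482 < 0 → new bracket [3.970922, 6.080000]
step 2: c = 4.136730, f(c) = -0.322210 < 0 → new bracket [4.136730, 6.080000]
step 3: c = 4.177327, f(c) = -0.077243 < 0 → new bracket [4.177327, 6.080000]

4.1773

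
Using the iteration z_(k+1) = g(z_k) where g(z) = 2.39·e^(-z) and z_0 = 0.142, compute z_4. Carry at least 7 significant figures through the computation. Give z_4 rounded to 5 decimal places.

0.40723

z_1 = g(0.142000) = 2.073615
z_2 = g(2.073615) = 0.300496
z_3 = g(0.300496) = 1.769678
z_4 = g(1.769678) = 0.407227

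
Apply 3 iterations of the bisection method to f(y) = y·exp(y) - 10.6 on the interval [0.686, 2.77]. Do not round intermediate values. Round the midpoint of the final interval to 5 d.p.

f(0.686000) = -9.237771, f(2.770000) = 33.605416 (opposite signs)
step 1: m = 1.728000, f(m) = -0.872425 < 0 → root in [1.728000, 2.770000]
step 2: m = 2.249000, f(m) = 10.716591 > 0 → root in [1.728000, 2.249000]
step 3: m = 1.988500, f(m) = 3.925135 > 0 → root in [1.728000, 1.988500]
Midpoint of [1.728000, 1.988500] = 1.858250

1.85825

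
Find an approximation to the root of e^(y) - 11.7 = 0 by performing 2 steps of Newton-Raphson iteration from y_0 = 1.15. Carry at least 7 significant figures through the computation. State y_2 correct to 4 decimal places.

3.1025

f'(y) = e^(y)
y_0 = 1.150000: f = -8.541807, f' = 3.158193 → y_1 = 1.150000 - (-8.541807)/(3.158193) = 3.854650
y_1 = 3.854650: f = 35.512099, f' = 47.212099 → y_2 = 3.854650 - (35.512099)/(47.212099) = 3.102468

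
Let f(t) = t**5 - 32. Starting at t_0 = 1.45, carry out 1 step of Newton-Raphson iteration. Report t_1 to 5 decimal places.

2.60780

f'(t) = 5t**4
t_0 = 1.450000: f = -25.590266, f' = 22.102531 → t_1 = 1.450000 - (-25.590266)/(22.102531) = 2.607798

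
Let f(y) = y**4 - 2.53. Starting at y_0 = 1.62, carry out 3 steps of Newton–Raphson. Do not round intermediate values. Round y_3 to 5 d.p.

1.26133

f'(y) = 4y**3
y_0 = 1.620000: f = 4.357475, f' = 17.006112 → y_1 = 1.620000 - (4.357475)/(17.006112) = 1.363770
y_1 = 1.363770: f = 0.929112, f' = 10.145733 → y_2 = 1.363770 - (0.929112)/(10.145733) = 1.272193
y_2 = 1.272193: f = 0.089465, f' = 8.236059 → y_3 = 1.272193 - (0.089465)/(8.236059) = 1.261331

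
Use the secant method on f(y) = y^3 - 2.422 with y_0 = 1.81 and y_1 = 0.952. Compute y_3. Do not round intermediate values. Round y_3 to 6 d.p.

1.392119

Secant update: y_(k+1) = y_k − f(y_k)·(y_k − y_(k-1))/(f(y_k) − f(y_(k-1))).
f(y_0) = 3.507741, f(y_1) = -1.559199
y_2 = 0.952000 - (-1.559199)·(0.952000 - 1.810000)/(-1.559199 - (3.507741)) = 1.216024; f(y_2) = -0.623849
y_3 = 1.216024 - (-0.623849)·(1.216024 - 0.952000)/(-0.623849 - (-1.559199)) = 1.392119; f(y_3) = 0.275922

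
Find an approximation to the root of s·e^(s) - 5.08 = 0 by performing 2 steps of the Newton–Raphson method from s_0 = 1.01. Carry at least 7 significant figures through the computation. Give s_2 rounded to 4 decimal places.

f'(s) = (s + 1)·e^(s)
s_0 = 1.010000: f = -2.306943, f' = 5.518658 → s_1 = 1.010000 - (-2.306943)/(5.518658) = 1.428026
s_1 = 1.428026: f = 0.875524, f' = 10.125983 → s_2 = 1.428026 - (0.875524)/(10.125983) = 1.341563

1.3416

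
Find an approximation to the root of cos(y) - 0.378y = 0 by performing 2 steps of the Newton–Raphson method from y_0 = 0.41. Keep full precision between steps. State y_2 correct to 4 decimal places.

1.1362

f'(y) = -sin(y) - 0.378
y_0 = 0.410000: f = 0.762141, f' = -0.776609 → y_1 = 0.410000 - (0.762141)/(-0.776609) = 1.391370
y_1 = 1.391370: f = -0.347472, f' = -1.361946 → y_2 = 1.391370 - (-0.347472)/(-1.361946) = 1.136240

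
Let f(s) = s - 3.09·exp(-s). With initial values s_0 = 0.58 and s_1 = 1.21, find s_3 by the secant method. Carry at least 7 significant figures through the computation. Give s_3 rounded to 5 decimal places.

f(s_0) = -1.150086, f(s_1) = 0.288570
s_2 = 1.210000 - (0.288570)·(1.210000 - 0.580000)/(0.288570 - (-1.150086)) = 1.083633; f(s_2) = 0.038087
s_3 = 1.083633 - (0.038087)·(1.083633 - 1.210000)/(0.038087 - (0.288570)) = 1.064418; f(s_3) = -0.001412

1.06442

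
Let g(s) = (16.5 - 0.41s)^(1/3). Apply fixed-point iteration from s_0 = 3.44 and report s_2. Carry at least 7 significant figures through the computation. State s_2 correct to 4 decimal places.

s_1 = g(3.440000) = 2.471113
s_2 = g(2.471113) = 2.492610

2.4926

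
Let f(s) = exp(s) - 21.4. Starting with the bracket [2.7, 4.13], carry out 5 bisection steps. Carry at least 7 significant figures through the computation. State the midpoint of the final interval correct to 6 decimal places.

f(2.700000) = -6.520268, f(4.130000) = 40.777923 (opposite signs)
step 1: m = 3.415000, f(m) = 9.016949 > 0 → root in [2.700000, 3.415000]
step 2: m = 3.057500, f(m) = -0.125695 < 0 → root in [3.057500, 3.415000]
step 3: m = 3.236250, f(m) = 4.038150 > 0 → root in [3.057500, 3.236250]
step 4: m = 3.146875, f(m) = 1.863253 > 0 → root in [3.057500, 3.146875]
step 5: m = 3.102188, f(m) = 0.846562 > 0 → root in [3.057500, 3.102188]
Midpoint of [3.057500, 3.102188] = 3.079844

3.079844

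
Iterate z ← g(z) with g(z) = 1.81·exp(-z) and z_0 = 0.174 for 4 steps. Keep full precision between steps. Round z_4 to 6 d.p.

z_1 = g(0.174000) = 1.520937
z_2 = g(1.520937) = 0.395498
z_3 = g(0.395498) = 1.218754
z_4 = g(1.218754) = 0.535033

0.535033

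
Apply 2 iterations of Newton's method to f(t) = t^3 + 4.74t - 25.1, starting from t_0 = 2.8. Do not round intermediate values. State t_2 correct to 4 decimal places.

Newton update: t ← t − f(t)/f'(t).
f'(t) = 3t^2 + 4.74
t_0 = 2.800000: f = 10.124000, f' = 28.260000 → t_1 = 2.800000 - (10.124000)/(28.260000) = 2.441755
t_1 = 2.441755: f = 1.032074, f' = 22.626504 → t_2 = 2.441755 - (1.032074)/(22.626504) = 2.396142

2.3961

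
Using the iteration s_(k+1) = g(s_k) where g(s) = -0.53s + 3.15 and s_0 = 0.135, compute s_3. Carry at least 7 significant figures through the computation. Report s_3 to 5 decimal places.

s_1 = g(0.135000) = 3.078450
s_2 = g(3.078450) = 1.518421
s_3 = g(1.518421) = 2.345237

2.34524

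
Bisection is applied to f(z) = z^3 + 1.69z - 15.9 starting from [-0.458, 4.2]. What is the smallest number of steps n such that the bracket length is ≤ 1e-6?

Initial width b − a = 4.2 − -0.458 = 4.658000.
After n steps the width is (b−a)/2^n; need (b−a)/2^n ≤ 1e-6.
So n ≥ log₂(4.658000/1e-6) = log₂(4658000.0000) ≈ 22.1513.
Hence n = 23.

23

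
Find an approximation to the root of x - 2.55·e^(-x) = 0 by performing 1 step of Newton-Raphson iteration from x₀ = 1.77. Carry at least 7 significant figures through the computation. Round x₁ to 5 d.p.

f'(x) = 1 + 2.55·e^(-x)
x_0 = 1.770000: f = 1.335651, f' = 1.434349 → x_1 = 1.770000 - (1.335651)/(1.434349) = 0.838810

0.83881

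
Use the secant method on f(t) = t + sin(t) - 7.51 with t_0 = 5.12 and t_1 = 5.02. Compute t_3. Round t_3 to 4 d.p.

f(t_0) = -3.308070, f(t_1) = -3.443060
t_2 = 5.020000 - (-3.443060)·(5.020000 - 5.120000)/(-3.443060 - (-3.308070)) = 7.570619; f(t_2) = 1.020740
t_3 = 7.570619 - (1.020740)·(7.570619 - 5.020000)/(1.020740 - (-3.443060)) = 6.987367; f(t_3) = 0.124778

6.9874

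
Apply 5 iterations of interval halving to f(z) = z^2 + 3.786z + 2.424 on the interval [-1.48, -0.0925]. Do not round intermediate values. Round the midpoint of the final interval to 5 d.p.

-0.80793

f(-1.480000) = -0.988880, f(-0.092500) = 2.082351 (opposite signs)
step 1: m = -0.786250, f(m) = 0.065447 > 0 → root in [-1.480000, -0.786250]
step 2: m = -1.133125, f(m) = -0.582039 < 0 → root in [-1.133125, -0.786250]
step 3: m = -0.959688, f(m) = -0.288377 < 0 → root in [-0.959688, -0.786250]
step 4: m = -0.872969, f(m) = -0.118985 < 0 → root in [-0.872969, -0.786250]
step 5: m = -0.829609, f(m) = -0.028649 < 0 → root in [-0.829609, -0.786250]
Midpoint of [-0.829609, -0.786250] = -0.807930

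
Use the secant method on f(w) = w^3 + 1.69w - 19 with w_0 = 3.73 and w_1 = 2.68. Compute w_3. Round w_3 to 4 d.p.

2.4637

f(w_0) = 39.198817, f(w_1) = 4.778032
w_2 = 2.680000 - (4.778032)·(2.680000 - 3.730000)/(4.778032 - (39.198817)) = 2.534247; f(w_2) = 1.558845
w_3 = 2.534247 - (1.558845)·(2.534247 - 2.680000)/(1.558845 - (4.778032)) = 2.463668; f(w_3) = 0.117230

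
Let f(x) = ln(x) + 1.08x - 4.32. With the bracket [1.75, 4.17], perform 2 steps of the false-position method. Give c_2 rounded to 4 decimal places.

2.9909

False-position update: c = (a·f(b) − b·f(a))/(f(b) − f(a)); replace the endpoint whose sign matches f(c).
f(1.750000) = -1.870384, f(4.170000) = 1.611516
step 1: c = 3.049960, f(c) = 0.089085 > 0 → new bracket [1.750000, 3.049960]
step 2: c = 2.990859, f(c) = 0.005688 > 0 → new bracket [1.750000, 2.990859]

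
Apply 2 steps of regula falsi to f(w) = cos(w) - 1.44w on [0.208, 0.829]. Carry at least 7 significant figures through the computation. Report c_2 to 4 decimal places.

f(0.208000) = 0.678926, f(0.829000) = -0.518147
step 1: c = 0.560203, f(c) = 0.040454 > 0 → new bracket [0.560203, 0.829000]
step 2: c = 0.579670, f(c) = 0.001919 > 0 → new bracket [0.579670, 0.829000]

0.5797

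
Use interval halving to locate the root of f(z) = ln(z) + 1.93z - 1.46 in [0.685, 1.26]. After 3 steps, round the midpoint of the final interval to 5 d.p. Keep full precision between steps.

f(0.685000) = -0.516286, f(1.260000) = 1.202912 (opposite signs)
step 1: m = 0.972500, f(m) = 0.389040 > 0 → root in [0.685000, 0.972500]
step 2: m = 0.828750, f(m) = -0.048349 < 0 → root in [0.828750, 0.972500]
step 3: m = 0.900625, f(m) = 0.173540 > 0 → root in [0.828750, 0.900625]
Midpoint of [0.828750, 0.900625] = 0.864688

0.86469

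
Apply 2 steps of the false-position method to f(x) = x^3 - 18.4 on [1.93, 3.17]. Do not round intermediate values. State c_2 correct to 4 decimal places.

2.6134

False-position update: c = (a·f(b) − b·f(a))/(f(b) − f(a)); replace the endpoint whose sign matches f(c).
f(1.930000) = -11.210943, f(3.170000) = 13.455013
step 1: c = 2.493593, f(c) = -2.894817 < 0 → new bracket [2.493593, 3.170000]
step 2: c = 2.613354, f(c) = -0.551778 < 0 → new bracket [2.613354, 3.170000]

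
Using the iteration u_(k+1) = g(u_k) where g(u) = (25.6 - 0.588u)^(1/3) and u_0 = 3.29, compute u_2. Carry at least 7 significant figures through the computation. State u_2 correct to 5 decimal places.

u_1 = g(3.290000) = 2.871035
u_2 = g(2.871035) = 2.880963

2.88096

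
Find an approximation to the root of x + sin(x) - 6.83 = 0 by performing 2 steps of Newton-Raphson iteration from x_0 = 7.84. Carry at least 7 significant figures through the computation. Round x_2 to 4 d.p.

6.5825

f'(x) = 1 + cos(x)
x_0 = 7.840000: f = 2.009902, f' = 1.013981 → x_1 = 7.840000 - (2.009902)/(1.013981) = 5.857811
x_1 = 5.857811: f = -1.384851, f' = 1.910884 → x_2 = 5.857811 - (-1.384851)/(1.910884) = 6.582528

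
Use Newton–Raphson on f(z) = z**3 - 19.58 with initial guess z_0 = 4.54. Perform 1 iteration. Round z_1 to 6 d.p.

Newton update: z ← z − f(z)/f'(z).
f'(z) = 3z**2
z_0 = 4.540000: f = 73.996664, f' = 61.834800 → z_1 = 4.540000 - (73.996664)/(61.834800) = 3.343317

3.343317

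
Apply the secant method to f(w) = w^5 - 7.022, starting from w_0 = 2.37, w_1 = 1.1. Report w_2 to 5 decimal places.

1.19394

f(w_0) = 67.750470, f(w_1) = -5.411490
w_2 = 1.100000 - (-5.411490)·(1.100000 - 2.370000)/(-5.411490 - (67.750470)) = 1.193937; f(w_2) = -4.595912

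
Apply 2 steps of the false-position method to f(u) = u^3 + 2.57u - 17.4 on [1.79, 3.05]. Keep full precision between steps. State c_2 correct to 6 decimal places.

2.229812

False-position update: c = (a·f(b) − b·f(a))/(f(b) − f(a)); replace the endpoint whose sign matches f(c).
f(1.790000) = -7.064361, f(3.050000) = 18.811125
step 1: c = 2.133997, f(c) = -2.197523 < 0 → new bracket [2.133997, 3.050000]
step 2: c = 2.229812, f(c) = -0.582622 < 0 → new bracket [2.229812, 3.050000]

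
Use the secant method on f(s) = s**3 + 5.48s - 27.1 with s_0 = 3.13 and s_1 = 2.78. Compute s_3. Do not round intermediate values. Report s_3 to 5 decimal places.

2.41323

Secant update: s_(k+1) = s_k − f(s_k)·(s_k − s_(k-1))/(f(s_k) − f(s_(k-1))).
f(s_0) = 20.716697, f(s_1) = 9.619352
s_2 = 2.780000 - (9.619352)·(2.780000 - 3.130000)/(9.619352 - (20.716697)) = 2.476615; f(s_2) = 1.662459
s_3 = 2.476615 - (1.662459)·(2.476615 - 2.780000)/(1.662459 - (9.619352)) = 2.413227; f(s_3) = 0.178314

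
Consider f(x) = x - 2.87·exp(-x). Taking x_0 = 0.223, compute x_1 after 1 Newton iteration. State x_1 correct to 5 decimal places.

0.85198

Newton update: x ← x − f(x)/f'(x).
f'(x) = 1 + 2.87·exp(-x)
x_0 = 0.223000: f = -2.073330, f' = 3.296330 → x_1 = 0.223000 - (-2.073330)/(3.296330) = 0.851981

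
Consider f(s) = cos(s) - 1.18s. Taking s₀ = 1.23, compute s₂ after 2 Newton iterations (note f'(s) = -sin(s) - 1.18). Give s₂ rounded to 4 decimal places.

Newton update: s ← s − f(s)/f'(s).
s_0 = 1.230000: f = -1.117162, f' = -2.122489 → s_1 = 1.230000 - (-1.117162)/(-2.122489) = 0.703655
s_1 = 0.703655: f = -0.067830, f' = -1.827009 → s_2 = 0.703655 - (-0.067830)/(-1.827009) = 0.666529

0.6665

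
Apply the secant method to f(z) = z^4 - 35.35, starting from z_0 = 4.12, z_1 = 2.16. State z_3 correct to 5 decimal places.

2.47443

f(z_0) = 252.780255, f(z_1) = -13.582177
z_2 = 2.160000 - (-13.582177)·(2.160000 - 4.120000)/(-13.582177 - (252.780255)) = 2.259943; f(z_2) = -9.265053
z_3 = 2.259943 - (-9.265053)·(2.259943 - 2.160000)/(-9.265053 - (-13.582177)) = 2.474432; f(z_3) = 2.138875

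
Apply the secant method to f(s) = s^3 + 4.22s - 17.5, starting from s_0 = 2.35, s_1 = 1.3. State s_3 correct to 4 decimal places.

2.0922

f(s_0) = 5.394875, f(s_1) = -9.817000
s_2 = 1.300000 - (-9.817000)·(1.300000 - 2.350000)/(-9.817000 - (5.394875)) = 1.977619; f(s_2) = -1.420031
s_3 = 1.977619 - (-1.420031)·(1.977619 - 1.300000)/(-1.420031 - (-9.817000)) = 2.092212; f(s_3) = 0.487487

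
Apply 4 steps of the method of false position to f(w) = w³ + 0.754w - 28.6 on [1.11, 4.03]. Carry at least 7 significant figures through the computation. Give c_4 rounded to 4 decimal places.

f(1.110000) = -26.395429, f(4.030000) = 39.889447
step 1: c = 2.272779, f(c) = -15.146232 < 0 → new bracket [2.272779, 4.030000]
step 2: c = 2.756379, f(c) = -5.579749 < 0 → new bracket [2.756379, 4.030000]
step 3: c = 2.912672, f(c) = -1.693743 < 0 → new bracket [2.912672, 4.030000]
step 4: c = 2.958182, f(c) = -0.482952 < 0 → new bracket [2.958182, 4.030000]

2.9582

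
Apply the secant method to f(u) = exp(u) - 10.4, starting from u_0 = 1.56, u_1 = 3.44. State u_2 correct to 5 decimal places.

1.96129

f(u_0) = -5.641179, f(u_1) = 20.786958
u_2 = 3.440000 - (20.786958)·(3.440000 - 1.560000)/(20.786958 - (-5.641179)) = 1.961293; f(u_2) = -3.291490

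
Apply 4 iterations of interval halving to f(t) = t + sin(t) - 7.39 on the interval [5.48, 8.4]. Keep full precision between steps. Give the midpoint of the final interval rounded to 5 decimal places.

f(5.480000) = -2.629572, f(8.400000) = 1.864599 (opposite signs)
step 1: m = 6.940000, f(m) = 0.160597 > 0 → root in [5.480000, 6.940000]
step 2: m = 6.210000, f(m) = -1.253120 < 0 → root in [6.210000, 6.940000]
step 3: m = 6.575000, f(m) = -0.527309 < 0 → root in [6.575000, 6.940000]
step 4: m = 6.757500, f(m) = -0.175771 < 0 → root in [6.757500, 6.940000]
Midpoint of [6.757500, 6.940000] = 6.848750

6.84875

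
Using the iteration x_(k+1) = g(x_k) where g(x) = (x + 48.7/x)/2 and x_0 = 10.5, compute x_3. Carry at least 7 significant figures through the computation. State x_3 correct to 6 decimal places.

6.978576

x_1 = g(10.500000) = 7.569048
x_2 = g(7.569048) = 7.001573
x_3 = g(7.001573) = 6.978576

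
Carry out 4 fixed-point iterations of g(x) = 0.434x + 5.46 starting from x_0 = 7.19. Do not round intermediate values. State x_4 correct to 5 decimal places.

x_1 = g(7.190000) = 8.580460
x_2 = g(8.580460) = 9.183920
x_3 = g(9.183920) = 9.445821
x_4 = g(9.445821) = 9.559486

9.55949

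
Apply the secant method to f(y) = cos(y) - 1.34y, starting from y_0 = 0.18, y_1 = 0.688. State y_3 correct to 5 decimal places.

f(y_0) = 0.742644, f(y_1) = -0.149402
y_2 = 0.688000 - (-0.149402)·(0.688000 - 0.180000)/(-0.149402 - (0.742644)) = 0.602919; f(y_2) = 0.015773
y_3 = 0.602919 - (0.015773)·(0.602919 - 0.688000)/(0.015773 - (-0.149402)) = 0.611043; f(y_3) = 0.000252

0.61104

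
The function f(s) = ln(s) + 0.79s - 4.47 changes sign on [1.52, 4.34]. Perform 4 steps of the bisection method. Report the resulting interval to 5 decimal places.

f(1.520000) = -2.850490, f(4.340000) = 0.426474 (opposite signs)
step 1: m = 2.930000, f(m) = -1.080298 < 0 → root in [2.930000, 4.340000]
step 2: m = 3.635000, f(m) = -0.307741 < 0 → root in [3.635000, 4.340000]
step 3: m = 3.987500, f(m) = 0.063289 > 0 → root in [3.635000, 3.987500]
step 4: m = 3.811250, f(m) = -0.121155 < 0 → root in [3.811250, 3.987500]

[3.81125, 3.98750]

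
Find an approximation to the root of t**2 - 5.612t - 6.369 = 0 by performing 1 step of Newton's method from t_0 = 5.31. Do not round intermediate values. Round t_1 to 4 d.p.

f'(t) = 2t - 5.612
t_0 = 5.310000: f = -7.972620, f' = 5.008000 → t_1 = 5.310000 - (-7.972620)/(5.008000) = 6.901977

6.9020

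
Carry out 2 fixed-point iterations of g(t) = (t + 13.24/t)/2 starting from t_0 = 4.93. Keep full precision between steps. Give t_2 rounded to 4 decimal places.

t_1 = g(4.930000) = 3.807799
t_2 = g(3.807799) = 3.642437

3.6424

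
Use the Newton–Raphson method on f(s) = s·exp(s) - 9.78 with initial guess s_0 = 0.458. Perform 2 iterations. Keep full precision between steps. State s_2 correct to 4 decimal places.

3.5951

Newton update: s ← s − f(s)/f'(s).
f'(s) = (s + 1)·exp(s)
s_0 = 0.458000: f = -9.055944, f' = 2.304965 → s_1 = 0.458000 - (-9.055944)/(2.304965) = 4.386885
s_1 = 4.386885: f = 342.879992, f' = 433.049606 → s_2 = 4.386885 - (342.879992)/(433.049606) = 3.595105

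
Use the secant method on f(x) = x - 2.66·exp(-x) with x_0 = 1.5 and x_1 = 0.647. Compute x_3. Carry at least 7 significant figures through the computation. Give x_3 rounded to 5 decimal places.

f(x_0) = 0.906474, f(x_1) = -0.745814
x_2 = 0.647000 - (-0.745814)·(0.647000 - 1.500000)/(-0.745814 - (0.906474)) = 1.032029; f(x_2) = 0.084316
x_3 = 1.032029 - (0.084316)·(1.032029 - 0.647000)/(0.084316 - (-0.745814)) = 0.992922; f(x_3) = 0.007412

0.99292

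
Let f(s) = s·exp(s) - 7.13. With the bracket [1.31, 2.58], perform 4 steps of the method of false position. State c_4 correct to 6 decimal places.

1.514490

f(1.310000) = -2.274912, f(2.580000) = 26.918616
step 1: c = 1.408965, f(c) = -1.364912 < 0 → new bracket [1.408965, 2.580000]
step 2: c = 1.465477, f(c) = -0.785058 < 0 → new bracket [1.465477, 2.580000]
step 3: c = 1.497060, f(c) = -0.440338 < 0 → new bracket [1.497060, 2.580000]
step 4: c = 1.514490, f(c) = -0.243462 < 0 → new bracket [1.514490, 2.580000]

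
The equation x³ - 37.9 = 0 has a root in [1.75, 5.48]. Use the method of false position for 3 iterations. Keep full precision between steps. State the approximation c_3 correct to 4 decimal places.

3.1738

False-position update: c = (a·f(b) − b·f(a))/(f(b) − f(a)); replace the endpoint whose sign matches f(c).
f(1.750000) = -32.540625, f(5.480000) = 126.666592
step 1: c = 2.512381, f(c) = -22.041708 < 0 → new bracket [2.512381, 5.480000]
step 2: c = 2.952245, f(c) = -12.168979 < 0 → new bracket [2.952245, 5.480000]
step 3: c = 3.173803, f(c) = -5.930198 < 0 → new bracket [3.173803, 5.480000]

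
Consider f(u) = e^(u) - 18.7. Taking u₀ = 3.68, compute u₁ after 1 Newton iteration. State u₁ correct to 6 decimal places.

3.151670

f'(u) = e^(u)
u_0 = 3.680000: f = 20.946394, f' = 39.646394 → u_1 = 3.680000 - (20.946394)/(39.646394) = 3.151670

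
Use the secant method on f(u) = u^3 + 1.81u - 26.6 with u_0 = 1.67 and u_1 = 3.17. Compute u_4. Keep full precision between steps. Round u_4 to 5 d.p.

Secant update: u_(k+1) = u_k − f(u_k)·(u_k − u_(k-1))/(f(u_k) − f(u_(k-1))).
f(u_0) = -18.919837, f(u_1) = 10.992713
u_2 = 3.170000 - (10.992713)·(3.170000 - 1.670000)/(10.992713 - (-18.919837)) = 2.618757; f(u_2) = -3.900896
u_3 = 2.618757 - (-3.900896)·(2.618757 - 3.170000)/(-3.900896 - (10.992713)) = 2.763138; f(u_3) = -0.502362
u_4 = 2.763138 - (-0.502362)·(2.763138 - 2.618757)/(-0.502362 - (-3.900896)) = 2.784479; f(u_4) = 0.028883

2.78448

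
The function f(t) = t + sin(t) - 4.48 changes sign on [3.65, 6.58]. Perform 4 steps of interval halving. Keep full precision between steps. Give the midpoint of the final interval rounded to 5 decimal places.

5.38969

f(3.650000) = -1.316787, f(6.580000) = 2.392476 (opposite signs)
step 1: m = 5.115000, f(m) = -0.285041 < 0 → root in [5.115000, 6.580000]
step 2: m = 5.847500, f(m) = 0.945468 > 0 → root in [5.115000, 5.847500]
step 3: m = 5.481250, f(m) = 0.282547 > 0 → root in [5.115000, 5.481250]
step 4: m = 5.298125, f(m) = -0.015180 < 0 → root in [5.298125, 5.481250]
Midpoint of [5.298125, 5.481250] = 5.389688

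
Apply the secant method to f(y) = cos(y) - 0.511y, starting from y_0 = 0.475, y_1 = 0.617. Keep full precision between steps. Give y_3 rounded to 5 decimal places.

1.01366

f(y_0) = 0.646568, f(y_1) = 0.500331
y_2 = 0.617000 - (0.500331)·(0.617000 - 0.475000)/(0.500331 - (0.646568)) = 1.102835; f(y_2) = -0.112481
y_3 = 1.102835 - (-0.112481)·(1.102835 - 0.617000)/(-0.112481 - (0.500331)) = 1.013660; f(y_3) = 0.010777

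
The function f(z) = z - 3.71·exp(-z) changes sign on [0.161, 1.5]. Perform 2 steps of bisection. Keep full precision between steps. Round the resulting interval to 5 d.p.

f(0.161000) = -2.997294, f(1.500000) = 0.672187 (opposite signs)
step 1: m = 0.830500, f(m) = -0.786434 < 0 → root in [0.830500, 1.500000]
step 2: m = 1.165250, f(m) = 0.008306 > 0 → root in [0.830500, 1.165250]

[0.83050, 1.16525]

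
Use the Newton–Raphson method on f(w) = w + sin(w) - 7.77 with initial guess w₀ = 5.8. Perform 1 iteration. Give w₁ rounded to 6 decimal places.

f'(w) = 1 + cos(w)
w_0 = 5.800000: f = -2.434602, f' = 1.885520 → w_1 = 5.800000 - (-2.434602)/(1.885520) = 7.091210

7.091210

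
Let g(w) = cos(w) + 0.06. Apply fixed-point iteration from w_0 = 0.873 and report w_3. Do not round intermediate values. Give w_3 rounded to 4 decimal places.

0.7399

w_1 = g(0.873000) = 0.702531
w_2 = g(0.702531) = 0.823209
w_3 = g(0.823209) = 0.739871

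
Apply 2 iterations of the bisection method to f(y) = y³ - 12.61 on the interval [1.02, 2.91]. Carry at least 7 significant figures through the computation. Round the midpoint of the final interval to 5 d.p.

f(1.020000) = -11.548792, f(2.910000) = 12.032171 (opposite signs)
step 1: m = 1.965000, f(m) = -5.022693 < 0 → root in [1.965000, 2.910000]
step 2: m = 2.437500, f(m) = 1.872178 > 0 → root in [1.965000, 2.437500]
Midpoint of [1.965000, 2.437500] = 2.201250

2.20125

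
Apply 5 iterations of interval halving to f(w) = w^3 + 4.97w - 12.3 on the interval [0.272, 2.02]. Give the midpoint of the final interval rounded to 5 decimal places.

1.61031

f(0.272000) = -10.928036, f(2.020000) = 5.981808 (opposite signs)
step 1: m = 1.146000, f(m) = -5.099320 < 0 → root in [1.146000, 2.020000]
step 2: m = 1.583000, f(m) = -0.465668 < 0 → root in [1.583000, 2.020000]
step 3: m = 1.801500, f(m) = 2.500047 > 0 → root in [1.583000, 1.801500]
step 4: m = 1.692250, f(m) = 0.956596 > 0 → root in [1.583000, 1.692250]
step 5: m = 1.637625, f(m) = 0.230805 > 0 → root in [1.583000, 1.637625]
Midpoint of [1.583000, 1.637625] = 1.610313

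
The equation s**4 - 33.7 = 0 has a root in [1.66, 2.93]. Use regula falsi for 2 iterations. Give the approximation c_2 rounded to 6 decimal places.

f(1.660000) = -26.106669, f(2.930000) = 40.000508
step 1: c = 2.161541, f(c) = -11.869985 < 0 → new bracket [2.161541, 2.930000]
step 2: c = 2.337394, f(c) = -3.851123 < 0 → new bracket [2.337394, 2.930000]

2.337394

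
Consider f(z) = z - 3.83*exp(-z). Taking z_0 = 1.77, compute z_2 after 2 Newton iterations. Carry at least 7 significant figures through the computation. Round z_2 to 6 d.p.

Newton update: z ← z − f(z)/f'(z).
f'(z) = 1 + 3.83*exp(-z)
z_0 = 1.770000: f = 1.117625, f' = 1.652375 → z_1 = 1.770000 - (1.117625)/(1.652375) = 1.093625
z_1 = 1.093625: f = -0.189424, f' = 2.283049 → z_2 = 1.093625 - (-0.189424)/(2.283049) = 1.176595

1.176595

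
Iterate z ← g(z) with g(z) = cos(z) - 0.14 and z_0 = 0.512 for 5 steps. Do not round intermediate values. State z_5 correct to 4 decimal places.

z_1 = g(0.512000) = 0.731766
z_2 = g(0.731766) = 0.603995
z_3 = g(0.603995) = 0.683073
z_4 = g(0.683073) = 0.635637
z_5 = g(0.635637) = 0.664694

0.6647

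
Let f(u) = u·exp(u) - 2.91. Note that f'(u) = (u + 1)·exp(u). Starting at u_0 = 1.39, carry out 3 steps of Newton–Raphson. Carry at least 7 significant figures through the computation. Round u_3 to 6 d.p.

u_0 = 1.390000: f = 2.670642, f' = 9.595492 → u_1 = 1.390000 - (2.670642)/(9.595492) = 1.111677
u_1 = 1.111677: f = 0.468891, f' = 6.418344 → u_2 = 1.111677 - (0.468891)/(6.418344) = 1.038623
u_2 = 1.038623: f = 0.024444, f' = 5.759767 → u_3 = 1.038623 - (0.024444)/(5.759767) = 1.034379

1.034379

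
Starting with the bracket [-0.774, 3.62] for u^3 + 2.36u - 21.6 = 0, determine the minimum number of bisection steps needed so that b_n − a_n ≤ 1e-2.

Initial width b − a = 3.62 − -0.774 = 4.394000.
After n steps the width is (b−a)/2^n; need (b−a)/2^n ≤ 1e-2.
So n ≥ log₂(4.394000/1e-2) = log₂(439.4000) ≈ 8.7794.
Hence n = 9.

9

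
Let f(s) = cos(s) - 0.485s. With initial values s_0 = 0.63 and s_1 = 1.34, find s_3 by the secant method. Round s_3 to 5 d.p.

f(s_0) = 0.502478, f(s_1) = -0.421147
s_2 = 1.340000 - (-0.421147)·(1.340000 - 0.630000)/(-0.421147 - (0.502478)) = 1.016260; f(s_2) = 0.033663
s_3 = 1.016260 - (0.033663)·(1.016260 - 1.340000)/(0.033663 - (-0.421147)) = 1.040222; f(s_3) = 0.001521

1.04022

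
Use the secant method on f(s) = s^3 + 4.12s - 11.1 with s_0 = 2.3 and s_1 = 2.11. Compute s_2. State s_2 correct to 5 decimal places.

1.73666

f(s_0) = 10.543000, f(s_1) = 6.987131
s_2 = 2.110000 - (6.987131)·(2.110000 - 2.300000)/(6.987131 - (10.543000)) = 1.736658; f(s_2) = 1.292760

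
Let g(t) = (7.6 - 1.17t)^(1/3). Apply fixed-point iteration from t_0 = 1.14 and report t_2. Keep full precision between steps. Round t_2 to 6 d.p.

1.759053

t_1 = g(1.140000) = 1.843606
t_2 = g(1.843606) = 1.759053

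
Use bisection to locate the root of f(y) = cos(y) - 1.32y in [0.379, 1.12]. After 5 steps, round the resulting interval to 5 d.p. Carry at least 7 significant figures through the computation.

f(0.379000) = 0.428755, f(1.120000) = -1.042718 (opposite signs)
step 1: m = 0.749500, f(m) = -0.257310 < 0 → root in [0.379000, 0.749500]
step 2: m = 0.564250, f(m) = 0.100180 > 0 → root in [0.564250, 0.749500]
step 3: m = 0.656875, f(m) = -0.075171 < 0 → root in [0.564250, 0.656875]
step 4: m = 0.610563, f(m) = 0.013383 > 0 → root in [0.610563, 0.656875]
step 5: m = 0.633719, f(m) = -0.030678 < 0 → root in [0.610563, 0.633719]

[0.61056, 0.63372]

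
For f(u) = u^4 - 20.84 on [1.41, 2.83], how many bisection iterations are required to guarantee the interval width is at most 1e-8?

Initial width b − a = 2.83 − 1.41 = 1.420000.
After n steps the width is (b−a)/2^n; need (b−a)/2^n ≤ 1e-8.
So n ≥ log₂(1.420000/1e-8) = log₂(142000000.0000) ≈ 27.0813.
Hence n = 28.

28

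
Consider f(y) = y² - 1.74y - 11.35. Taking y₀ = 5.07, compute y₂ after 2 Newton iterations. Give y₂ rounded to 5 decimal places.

f'(y) = 2y - 1.74
y_0 = 5.070000: f = 5.533100, f' = 8.400000 → y_1 = 5.070000 - (5.533100)/(8.400000) = 4.411298
y_1 = 4.411298: f = 0.433889, f' = 7.082595 → y_2 = 4.411298 - (0.433889)/(7.082595) = 4.350036

4.35004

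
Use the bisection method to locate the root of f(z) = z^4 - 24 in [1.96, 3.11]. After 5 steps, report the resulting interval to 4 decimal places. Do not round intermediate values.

f(1.960000) = -9.242109, f(3.110000) = 69.549518 (opposite signs)
step 1: m = 2.535000, f(m) = 17.296368 > 0 → root in [1.960000, 2.535000]
step 2: m = 2.247500, f(m) = 1.515190 > 0 → root in [1.960000, 2.247500]
step 3: m = 2.103750, f(m) = -4.412612 < 0 → root in [2.103750, 2.247500]
step 4: m = 2.175625, f(m) = -1.595453 < 0 → root in [2.175625, 2.247500]
step 5: m = 2.211563, f(m) = -0.078034 < 0 → root in [2.211563, 2.247500]

[2.2116, 2.2475]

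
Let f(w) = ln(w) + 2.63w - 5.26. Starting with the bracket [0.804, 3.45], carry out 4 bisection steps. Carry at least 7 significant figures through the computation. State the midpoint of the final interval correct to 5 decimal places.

f(0.804000) = -3.363636, f(3.450000) = 5.051874 (opposite signs)
step 1: m = 2.127000, f(m) = 1.088723 > 0 → root in [0.804000, 2.127000]
step 2: m = 1.465500, f(m) = -1.023539 < 0 → root in [1.465500, 2.127000]
step 3: m = 1.796250, f(m) = 0.049839 > 0 → root in [1.465500, 1.796250]
step 4: m = 1.630875, f(m) = -0.481682 < 0 → root in [1.630875, 1.796250]
Midpoint of [1.630875, 1.796250] = 1.713563

1.71356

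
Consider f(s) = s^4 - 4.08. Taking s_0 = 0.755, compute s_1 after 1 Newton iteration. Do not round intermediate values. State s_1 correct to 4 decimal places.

f'(s) = 4s^3
s_0 = 0.755000: f = -3.755071, f' = 1.721475 → s_1 = 0.755000 - (-3.755071)/(1.721475) = 2.936310

2.9363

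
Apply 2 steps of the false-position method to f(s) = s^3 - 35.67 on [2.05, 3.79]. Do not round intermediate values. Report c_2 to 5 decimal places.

3.26122

f(2.050000) = -27.054875, f(3.790000) = 18.769939
step 1: c = 3.077292, f(c) = -6.528877 < 0 → new bracket [3.077292, 3.790000]
step 2: c = 3.261221, f(c) = -0.985075 < 0 → new bracket [3.261221, 3.790000]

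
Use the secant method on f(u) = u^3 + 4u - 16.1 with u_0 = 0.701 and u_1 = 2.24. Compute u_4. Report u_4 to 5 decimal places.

2.00685

f(u_0) = -12.951528, f(u_1) = 4.099424
u_2 = 2.240000 - (4.099424)·(2.240000 - 0.701000)/(4.099424 - (-12.951528)) = 1.869991; f(u_2) = -2.080934
u_3 = 1.869991 - (-2.080934)·(1.869991 - 2.240000)/(-2.080934 - (4.099424)) = 1.994573; f(u_3) = -0.186653
u_4 = 1.994573 - (-0.186653)·(1.994573 - 1.869991)/(-0.186653 - (-2.080934)) = 2.006849; f(u_4) = 0.009864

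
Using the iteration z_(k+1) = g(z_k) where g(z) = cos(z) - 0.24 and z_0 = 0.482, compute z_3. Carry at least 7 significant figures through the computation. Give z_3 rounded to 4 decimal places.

z_1 = g(0.482000) = 0.646070
z_2 = g(0.646070) = 0.558456
z_3 = g(0.558456) = 0.608074

0.6081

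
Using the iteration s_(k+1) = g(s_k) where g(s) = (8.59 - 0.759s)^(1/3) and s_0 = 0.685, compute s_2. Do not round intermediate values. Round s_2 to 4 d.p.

1.9191

s_1 = g(0.685000) = 2.005823
s_2 = g(2.005823) = 1.919067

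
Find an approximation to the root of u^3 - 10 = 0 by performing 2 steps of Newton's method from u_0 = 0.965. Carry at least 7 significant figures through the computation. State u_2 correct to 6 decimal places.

3.002157

f'(u) = 3u^2
u_0 = 0.965000: f = -9.101368, f' = 2.793675 → u_1 = 0.965000 - (-9.101368)/(2.793675) = 4.222848
u_1 = 4.222848: f = 65.303693, f' = 53.497330 → u_2 = 4.222848 - (65.303693)/(53.497330) = 3.002157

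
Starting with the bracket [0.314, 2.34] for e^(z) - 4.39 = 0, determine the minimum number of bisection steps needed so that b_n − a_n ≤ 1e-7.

25

Initial width b − a = 2.34 − 0.314 = 2.026000.
After n steps the width is (b−a)/2^n; need (b−a)/2^n ≤ 1e-7.
So n ≥ log₂(2.026000/1e-7) = log₂(20260000.0000) ≈ 24.2721.
Hence n = 25.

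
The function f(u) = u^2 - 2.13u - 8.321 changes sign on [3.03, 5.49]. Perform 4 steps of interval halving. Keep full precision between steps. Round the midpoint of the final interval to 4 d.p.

f(3.030000) = -5.594000, f(5.490000) = 10.125400 (opposite signs)
step 1: m = 4.260000, f(m) = 0.752800 > 0 → root in [3.030000, 4.260000]
step 2: m = 3.645000, f(m) = -2.798825 < 0 → root in [3.645000, 4.260000]
step 3: m = 3.952500, f(m) = -1.117569 < 0 → root in [3.952500, 4.260000]
step 4: m = 4.106250, f(m) = -0.206023 < 0 → root in [4.106250, 4.260000]
Midpoint of [4.106250, 4.260000] = 4.183125

4.1831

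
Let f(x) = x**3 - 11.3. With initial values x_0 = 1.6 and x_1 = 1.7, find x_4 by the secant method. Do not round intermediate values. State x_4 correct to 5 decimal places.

f(x_0) = -7.204000, f(x_1) = -6.387000
x_2 = 1.700000 - (-6.387000)·(1.700000 - 1.600000)/(-6.387000 - (-7.204000)) = 2.481763; f(x_2) = 3.985536
x_3 = 2.481763 - (3.985536)·(2.481763 - 1.700000)/(3.985536 - (-6.387000)) = 2.181379; f(x_3) = -0.920100
x_4 = 2.181379 - (-0.920100)·(2.181379 - 2.481763)/(-0.920100 - (3.985536)) = 2.237719; f(x_4) = -0.094883

2.23772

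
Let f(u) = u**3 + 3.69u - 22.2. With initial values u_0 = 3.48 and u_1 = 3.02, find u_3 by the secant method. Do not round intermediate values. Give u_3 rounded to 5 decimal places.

Secant update: u_(k+1) = u_k − f(u_k)·(u_k − u_(k-1))/(f(u_k) − f(u_(k-1))).
f(u_0) = 32.785392, f(u_1) = 16.487408
u_2 = 3.020000 - (16.487408)·(3.020000 - 3.480000)/(16.487408 - (32.785392)) = 2.554654; f(u_2) = 3.898993
u_3 = 2.554654 - (3.898993)·(2.554654 - 3.020000)/(3.898993 - (16.487408)) = 2.410523; f(u_3) = 0.701455

2.41052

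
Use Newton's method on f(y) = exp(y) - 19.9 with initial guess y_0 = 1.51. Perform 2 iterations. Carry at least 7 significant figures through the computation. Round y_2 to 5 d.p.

Newton update: y ← y − f(y)/f'(y).
f'(y) = exp(y)
y_0 = 1.510000: f = -15.373269, f' = 4.526731 → y_1 = 1.510000 - (-15.373269)/(4.526731) = 4.906109
y_1 = 4.906109: f = 115.212608, f' = 135.112608 → y_2 = 4.906109 - (115.212608)/(135.112608) = 4.053393

4.05339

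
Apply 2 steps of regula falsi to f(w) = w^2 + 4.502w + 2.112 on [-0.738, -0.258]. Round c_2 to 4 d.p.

f(-0.738000) = -0.665832, f(-0.258000) = 1.017048
step 1: c = -0.548088, f(c) = -0.055091 < 0 → new bracket [-0.548088, -0.258000]
step 2: c = -0.533182, f(c) = -0.004102 < 0 → new bracket [-0.533182, -0.258000]

-0.5332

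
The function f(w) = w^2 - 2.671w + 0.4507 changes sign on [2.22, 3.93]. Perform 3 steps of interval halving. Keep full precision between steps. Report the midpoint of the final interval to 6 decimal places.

2.540625

f(2.220000) = -0.550520, f(3.930000) = 5.398570 (opposite signs)
step 1: m = 3.075000, f(m) = 1.693000 > 0 → root in [2.220000, 3.075000]
step 2: m = 2.647500, f(m) = 0.388484 > 0 → root in [2.220000, 2.647500]
step 3: m = 2.433750, f(m) = -0.126707 < 0 → root in [2.433750, 2.647500]
Midpoint of [2.433750, 2.647500] = 2.540625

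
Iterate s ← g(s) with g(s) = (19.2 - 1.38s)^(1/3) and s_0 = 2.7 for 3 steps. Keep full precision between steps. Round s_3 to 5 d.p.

s_1 = g(2.700000) = 2.491921
s_2 = g(2.491921) = 2.507240
s_3 = g(2.507240) = 2.506119

2.50612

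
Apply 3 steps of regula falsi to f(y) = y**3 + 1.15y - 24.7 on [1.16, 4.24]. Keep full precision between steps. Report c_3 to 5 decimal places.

2.65787

f(1.160000) = -21.805104, f(4.240000) = 56.401024
step 1: c = 2.018753, f(c) = -14.151286 < 0 → new bracket [2.018753, 4.240000]
step 2: c = 2.464287, f(c) = -6.901161 < 0 → new bracket [2.464287, 4.240000]
step 3: c = 2.657874, f(c) = -2.867433 < 0 → new bracket [2.657874, 4.240000]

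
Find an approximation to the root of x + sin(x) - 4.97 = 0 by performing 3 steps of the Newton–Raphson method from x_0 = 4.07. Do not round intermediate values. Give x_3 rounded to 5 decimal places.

f'(x) = 1 + cos(x)
x_0 = 4.070000: f = -1.700667, f' = 0.400890 → x_1 = 4.070000 - (-1.700667)/(0.400890) = 8.312227
x_1 = 8.312227: f = 4.239057, f' = 0.557625 → x_2 = 8.312227 - (4.239057)/(0.557625) = 0.710237
x_2 = 0.710237: f = -3.607750, f' = 1.758208 → x_3 = 0.710237 - (-3.607750)/(1.758208) = 2.762184

2.76218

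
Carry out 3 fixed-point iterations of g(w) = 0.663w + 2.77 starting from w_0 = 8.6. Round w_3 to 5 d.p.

w_1 = g(8.600000) = 8.471800
w_2 = g(8.471800) = 8.386803
w_3 = g(8.386803) = 8.330451

8.33045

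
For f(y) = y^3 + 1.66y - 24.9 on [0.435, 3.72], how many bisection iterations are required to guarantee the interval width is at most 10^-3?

12

Initial width b − a = 3.72 − 0.435 = 3.285000.
After n steps the width is (b−a)/2^n; need (b−a)/2^n ≤ 10^-3.
So n ≥ log₂(3.285000/10^-3) = log₂(3285.0000) ≈ 11.6817.
Hence n = 12.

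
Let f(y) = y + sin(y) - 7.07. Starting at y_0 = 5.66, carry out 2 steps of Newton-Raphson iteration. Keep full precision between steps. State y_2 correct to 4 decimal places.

Newton update: y ← y − f(y)/f'(y).
f'(y) = 1 + cos(y)
y_0 = 5.660000: f = -1.993625, f' = 1.812024 → y_1 = 5.660000 - (-1.993625)/(1.812024) = 6.760220
y_1 = 6.760220: f = 0.149367, f' = 1.888360 → y_2 = 6.760220 - (0.149367)/(1.888360) = 6.681121

6.6811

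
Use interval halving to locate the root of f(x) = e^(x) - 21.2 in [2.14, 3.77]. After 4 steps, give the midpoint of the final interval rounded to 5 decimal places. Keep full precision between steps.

3.00594

f(2.140000) = -12.700562, f(3.770000) = 22.180065 (opposite signs)
step 1: m = 2.955000, f(m) = -1.998277 < 0 → root in [2.955000, 3.770000]
step 2: m = 3.362500, f(m) = 7.661254 > 0 → root in [2.955000, 3.362500]
step 3: m = 3.158750, f(m) = 2.341151 > 0 → root in [2.955000, 3.158750]
step 4: m = 3.056875, f(m) = 0.061013 > 0 → root in [2.955000, 3.056875]
Midpoint of [2.955000, 3.056875] = 3.005937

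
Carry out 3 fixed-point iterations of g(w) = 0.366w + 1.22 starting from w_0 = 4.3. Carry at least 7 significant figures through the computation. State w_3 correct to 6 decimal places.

w_1 = g(4.300000) = 2.793800
w_2 = g(2.793800) = 2.242531
w_3 = g(2.242531) = 2.040766

2.040766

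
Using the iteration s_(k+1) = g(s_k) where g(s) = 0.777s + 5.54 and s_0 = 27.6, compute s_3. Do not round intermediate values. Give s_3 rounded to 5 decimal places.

26.13633

s_1 = g(27.600000) = 26.985200
s_2 = g(26.985200) = 26.507500
s_3 = g(26.507500) = 26.136328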